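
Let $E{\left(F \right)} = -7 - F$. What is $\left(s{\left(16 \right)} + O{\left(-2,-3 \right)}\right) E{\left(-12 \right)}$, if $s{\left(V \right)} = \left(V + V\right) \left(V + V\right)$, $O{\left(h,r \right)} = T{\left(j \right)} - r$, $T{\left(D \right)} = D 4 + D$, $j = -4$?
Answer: $5035$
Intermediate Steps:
$T{\left(D \right)} = 5 D$ ($T{\left(D \right)} = 4 D + D = 5 D$)
$O{\left(h,r \right)} = -20 - r$ ($O{\left(h,r \right)} = 5 \left(-4\right) - r = -20 - r$)
$s{\left(V \right)} = 4 V^{2}$ ($s{\left(V \right)} = 2 V 2 V = 4 V^{2}$)
$\left(s{\left(16 \right)} + O{\left(-2,-3 \right)}\right) E{\left(-12 \right)} = \left(4 \cdot 16^{2} - 17\right) \left(-7 - -12\right) = \left(4 \cdot 256 + \left(-20 + 3\right)\right) \left(-7 + 12\right) = \left(1024 - 17\right) 5 = 1007 \cdot 5 = 5035$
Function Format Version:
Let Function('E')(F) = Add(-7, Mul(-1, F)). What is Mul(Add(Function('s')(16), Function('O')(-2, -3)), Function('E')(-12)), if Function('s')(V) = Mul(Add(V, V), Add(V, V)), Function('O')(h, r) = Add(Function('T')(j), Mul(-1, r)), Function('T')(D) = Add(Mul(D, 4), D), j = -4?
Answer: 5035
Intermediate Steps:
Function('T')(D) = Mul(5, D) (Function('T')(D) = Add(Mul(4, D), D) = Mul(5, D))
Function('O')(h, r) = Add(-20, Mul(-1, r)) (Function('O')(h, r) = Add(Mul(5, -4), Mul(-1, r)) = Add(-20, Mul(-1, r)))
Function('s')(V) = Mul(4, Pow(V, 2)) (Function('s')(V) = Mul(Mul(2, V), Mul(2, V)) = Mul(4, Pow(V, 2)))
Mul(Add(Function('s')(16), Function('O')(-2, -3)), Function('E')(-12)) = Mul(Add(Mul(4, Pow(16, 2)), Add(-20, Mul(-1, -3))), Add(-7, Mul(-1, -12))) = Mul(Add(Mul(4, 256), Add(-20, 3)), Add(-7, 12)) = Mul(Add(1024, -17), 5) = Mul(1007, 5) = 5035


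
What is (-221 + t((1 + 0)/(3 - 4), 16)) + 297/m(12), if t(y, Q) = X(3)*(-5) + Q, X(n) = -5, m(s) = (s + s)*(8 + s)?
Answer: -28701/160 ≈ -179.38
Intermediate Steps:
m(s) = 2*s*(8 + s) (m(s) = (2*s)*(8 + s) = 2*s*(8 + s))
t(y, Q) = 25 + Q (t(y, Q) = -5*(-5) + Q = 25 + Q)
(-221 + t((1 + 0)/(3 - 4), 16)) + 297/m(12) = (-221 + (25 + 16)) + 297/((2*12*(8 + 12))) = (-221 + 41) + 297/((2*12*20)) = -180 + 297/480 = -180 + 297*(1/480) = -180 + 99/160 = -28701/160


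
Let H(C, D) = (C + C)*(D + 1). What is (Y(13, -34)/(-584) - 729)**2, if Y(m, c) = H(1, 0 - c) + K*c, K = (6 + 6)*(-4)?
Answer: 45675810961/85264 ≈ 5.3570e+5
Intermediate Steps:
H(C, D) = 2*C*(1 + D) (H(C, D) = (2*C)*(1 + D) = 2*C*(1 + D))
K = -48 (K = 12*(-4) = -48)
Y(m, c) = 2 - 50*c (Y(m, c) = 2*1*(1 + (0 - c)) - 48*c = 2*1*(1 - c) - 48*c = (2 - 2*c) - 48*c = 2 - 50*c)
(Y(13, -34)/(-584) - 729)**2 = ((2 - 50*(-34))/(-584) - 729)**2 = ((2 + 1700)*(-1/584) - 729)**2 = (1702*(-1/584) - 729)**2 = (-851/292 - 729)**2 = (-213719/292)**2 = 45675810961/85264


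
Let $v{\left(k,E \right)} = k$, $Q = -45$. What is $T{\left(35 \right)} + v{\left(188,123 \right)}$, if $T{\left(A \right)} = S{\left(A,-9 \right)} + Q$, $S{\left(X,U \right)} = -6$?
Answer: $137$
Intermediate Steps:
$T{\left(A \right)} = -51$ ($T{\left(A \right)} = -6 - 45 = -51$)
$T{\left(35 \right)} + v{\left(188,123 \right)} = -51 + 188 = 137$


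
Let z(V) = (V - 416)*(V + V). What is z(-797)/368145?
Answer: 1933522/368145 ≈ 5.2521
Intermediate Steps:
z(V) = 2*V*(-416 + V) (z(V) = (-416 + V)*(2*V) = 2*V*(-416 + V))
z(-797)/368145 = (2*(-797)*(-416 - 797))/368145 = (2*(-797)*(-1213))*(1/368145) = 1933522*(1/368145) = 1933522/368145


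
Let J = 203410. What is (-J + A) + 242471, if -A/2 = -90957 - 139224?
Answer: 499423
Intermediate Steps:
A = 460362 (A = -2*(-90957 - 139224) = -2*(-230181) = 460362)
(-J + A) + 242471 = (-1*203410 + 460362) + 242471 = (-203410 + 460362) + 242471 = 256952 + 242471 = 499423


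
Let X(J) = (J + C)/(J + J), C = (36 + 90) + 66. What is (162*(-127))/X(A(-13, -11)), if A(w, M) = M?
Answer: 452628/181 ≈ 2500.7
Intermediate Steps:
C = 192 (C = 126 + 66 = 192)
X(J) = (192 + J)/(2*J) (X(J) = (J + 192)/(J + J) = (192 + J)/((2*J)) = (192 + J)*(1/(2*J)) = (192 + J)/(2*J))
(162*(-127))/X(A(-13, -11)) = (162*(-127))/(((1/2)*(192 - 11)/(-11))) = -20574/((1/2)*(-1/11)*181) = -20574/(-181/22) = -20574*(-22/181) = 452628/181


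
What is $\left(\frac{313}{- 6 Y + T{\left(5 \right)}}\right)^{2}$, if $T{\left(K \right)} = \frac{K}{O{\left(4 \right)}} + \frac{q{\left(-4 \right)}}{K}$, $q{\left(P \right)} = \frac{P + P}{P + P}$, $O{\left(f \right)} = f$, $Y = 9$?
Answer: $\frac{39187600}{1104601} \approx 35.477$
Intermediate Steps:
$q{\left(P \right)} = 1$ ($q{\left(P \right)} = \frac{2 P}{2 P} = 2 P \frac{1}{2 P} = 1$)
$T{\left(K \right)} = \frac{1}{K} + \frac{K}{4}$ ($T{\left(K \right)} = \frac{K}{4} + 1 \frac{1}{K} = K \frac{1}{4} + \frac{1}{K} = \frac{K}{4} + \frac{1}{K} = \frac{1}{K} + \frac{K}{4}$)
$\left(\frac{313}{- 6 Y + T{\left(5 \right)}}\right)^{2} = \left(\frac{313}{\left(-6\right) 9 + \left(\frac{1}{5} + \frac{1}{4} \cdot 5\right)}\right)^{2} = \left(\frac{313}{-54 + \left(\frac{1}{5} + \frac{5}{4}\right)}\right)^{2} = \left(\frac{313}{-54 + \frac{29}{20}}\right)^{2} = \left(\frac{313}{- \frac{1051}{20}}\right)^{2} = \left(313 \left(- \frac{20}{1051}\right)\right)^{2} = \left(- \frac{6260}{1051}\right)^{2} = \frac{39187600}{1104601}$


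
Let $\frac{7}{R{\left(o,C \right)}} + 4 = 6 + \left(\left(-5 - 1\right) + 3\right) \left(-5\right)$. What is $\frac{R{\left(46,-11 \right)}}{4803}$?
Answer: $\frac{7}{81651} \approx 8.5731 \cdot 10^{-5}$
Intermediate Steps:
$R{\left(o,C \right)} = \frac{7}{17}$ ($R{\left(o,C \right)} = \frac{7}{-4 + \left(6 + \left(\left(-5 - 1\right) + 3\right) \left(-5\right)\right)} = \frac{7}{-4 + \left(6 + \left(-6 + 3\right) \left(-5\right)\right)} = \frac{7}{-4 + \left(6 - -15\right)} = \frac{7}{-4 + \left(6 + 15\right)} = \frac{7}{-4 + 21} = \frac{7}{17}$)
$\frac{R{\left(46,-11 \right)}}{4803} = \frac{7}{17 \cdot 4803} = \frac{7}{17} \cdot \frac{1}{4803} = \frac{7}{81651}$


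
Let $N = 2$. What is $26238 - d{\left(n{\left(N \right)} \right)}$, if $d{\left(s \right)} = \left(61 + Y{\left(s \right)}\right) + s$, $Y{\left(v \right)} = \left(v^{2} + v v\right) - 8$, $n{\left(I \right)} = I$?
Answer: $26175$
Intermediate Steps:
$Y{\left(v \right)} = -8 + 2 v^{2}$ ($Y{\left(v \right)} = \left(v^{2} + v^{2}\right) - 8 = 2 v^{2} - 8 = -8 + 2 v^{2}$)
$d{\left(s \right)} = 53 + s + 2 s^{2}$ ($d{\left(s \right)} = \left(61 + \left(-8 + 2 s^{2}\right)\right) + s = \left(53 + 2 s^{2}\right) + s = 53 + s + 2 s^{2}$)
$26238 - d{\left(n{\left(N \right)} \right)} = 26238 - \left(53 + 2 + 2 \cdot 2^{2}\right) = 26238 - \left(53 + 2 + 2 \cdot 4\right) = 26238 - \left(53 + 2 + 8\right) = 26238 - 63 = 26175$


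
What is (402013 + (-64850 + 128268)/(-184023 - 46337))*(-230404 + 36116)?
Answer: -2249069418548932/28795 ≈ -7.8106e+10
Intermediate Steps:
(402013 + (-64850 + 128268)/(-184023 - 46337))*(-230404 + 36116) = (402013 + 63418/(-230360))*(-194288) = (402013 + 63418*(-1/230360))*(-194288) = (402013 - 31709/115180)*(-194288) = (46303825631/115180)*(-194288) = -2249069418548932/28795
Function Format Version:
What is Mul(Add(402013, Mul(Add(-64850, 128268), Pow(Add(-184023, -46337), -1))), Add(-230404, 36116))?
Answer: Rational(-2249069418548932, 28795) ≈ -7.8106e+10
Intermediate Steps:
Mul(Add(402013, Mul(Add(-64850, 128268), Pow(Add(-184023, -46337), -1))), Add(-230404, 36116)) = Mul(Add(402013, Mul(63418, Pow(-230360, -1))), -194288) = Mul(Add(402013, Mul(63418, Rational(-1, 230360))), -194288) = Mul(Add(402013, Rational(-31709, 115180)), -194288) = Mul(Rational(46303825631, 115180), -194288) = Rational(-2249069418548932, 28795)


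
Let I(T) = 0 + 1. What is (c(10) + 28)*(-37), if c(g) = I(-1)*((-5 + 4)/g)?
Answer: -10323/10 ≈ -1032.3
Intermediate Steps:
I(T) = 1
c(g) = -1/g (c(g) = 1*((-5 + 4)/g) = 1*(-1/g) = -1/g)
(c(10) + 28)*(-37) = (-1/10 + 28)*(-37) = (279/10)*(-37) = -10323/10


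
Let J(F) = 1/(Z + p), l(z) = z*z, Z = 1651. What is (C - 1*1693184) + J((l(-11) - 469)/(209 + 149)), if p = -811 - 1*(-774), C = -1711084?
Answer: -5494488551/1614 ≈ -3.4043e+6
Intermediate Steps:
p = -37 (p = -811 + 774 = -37)
l(z) = z²
J(F) = 1/1614 (J(F) = 1/(1651 - 37) = 1/1614)
(C - 1*1693184) + J((l(-11) - 469)/(209 + 149)) = (-1711084 - 1*1693184) + 1/1614 = (-1711084 - 1693184) + 1/1614 = -3404268 + 1/1614 = -5494488551/1614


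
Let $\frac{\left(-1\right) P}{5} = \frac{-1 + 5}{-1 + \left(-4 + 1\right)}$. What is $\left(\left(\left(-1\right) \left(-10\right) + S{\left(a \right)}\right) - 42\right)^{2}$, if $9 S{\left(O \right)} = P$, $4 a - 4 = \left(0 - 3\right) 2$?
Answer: $\frac{80089}{81} \approx 988.75$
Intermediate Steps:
$a = - \frac{1}{2}$ ($a = 1 + \frac{\left(0 - 3\right) 2}{4} = 1 + \frac{\left(-3\right) 2}{4} = 1 + \frac{1}{4} \left(-6\right) = 1 - \frac{3}{2} = - \frac{1}{2} \approx -0.5$)
$P = 5$ ($P = - 5 \frac{-1 + 5}{-1 + \left(-4 + 1\right)} = - 5 \frac{4}{-1 - 3} = - 5 \frac{4}{-4} = - 5 \cdot 4 \left(- \frac{1}{4}\right) = \left(-5\right) \left(-1\right) = 5$)
$S{\left(O \right)} = \frac{5}{9}$ ($S{\left(O \right)} = \frac{1}{9} \cdot 5 = \frac{5}{9}$)
$\left(\left(\left(-1\right) \left(-10\right) + S{\left(a \right)}\right) - 42\right)^{2} = \left(\left(\left(-1\right) \left(-10\right) + \frac{5}{9}\right) - 42\right)^{2} = \left(\left(10 + \frac{5}{9}\right) - 42\right)^{2} = \left(\frac{95}{9} - 42\right)^{2} = \left(- \frac{283}{9}\right)^{2} = \frac{80089}{81}$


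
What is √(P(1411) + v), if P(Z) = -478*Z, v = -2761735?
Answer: I*√3436193 ≈ 1853.7*I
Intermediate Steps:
√(P(1411) + v) = √(-478*1411 - 2761735) = √(-674458 - 2761735) = √(-3436193) = I*√3436193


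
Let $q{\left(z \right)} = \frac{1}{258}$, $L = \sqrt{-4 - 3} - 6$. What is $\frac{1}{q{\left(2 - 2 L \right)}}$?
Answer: $258$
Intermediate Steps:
$L = -6 + i \sqrt{7}$ ($L = \sqrt{-7} - 6 = i \sqrt{7} - 6 = -6 + i \sqrt{7} \approx -6.0 + 2.6458 i$)
$q{\left(z \right)} = \frac{1}{258}$
$\frac{1}{q{\left(2 - 2 L \right)}} = \frac{1}{\frac{1}{258}} = 258$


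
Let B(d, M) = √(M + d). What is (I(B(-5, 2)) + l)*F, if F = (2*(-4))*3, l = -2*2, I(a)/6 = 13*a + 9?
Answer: -1200 - 1872*I*√3 ≈ -1200.0 - 3242.4*I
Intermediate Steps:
I(a) = 54 + 78*a (I(a) = 6*(13*a + 9) = 6*(9 + 13*a) = 54 + 78*a)
l = -4
F = -24 (F = -8*3 = -24)
(I(B(-5, 2)) + l)*F = ((54 + 78*√(2 - 5)) - 4)*(-24) = ((54 + 78*√(-3)) - 4)*(-24) = ((54 + 78*(I*√3)) - 4)*(-24) = ((54 + 78*I*√3) - 4)*(-24) = (50 + 78*I*√3)*(-24) = -1200 - 1872*I*√3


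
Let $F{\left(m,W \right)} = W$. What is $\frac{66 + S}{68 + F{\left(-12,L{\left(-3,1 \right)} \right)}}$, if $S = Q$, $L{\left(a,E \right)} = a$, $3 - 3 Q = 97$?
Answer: $\frac{8}{15} \approx 0.53333$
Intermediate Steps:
$Q = - \frac{94}{3}$ ($Q = 1 - \frac{97}{3} = - \frac{94}{3} \approx -31.333$)
$S = - \frac{94}{3} \approx -31.333$
$\frac{66 + S}{68 + F{\left(-12,L{\left(-3,1 \right)} \right)}} = \frac{66 - \frac{94}{3}}{68 - 3} = \frac{104}{3 \cdot 65} = \frac{104}{3} \cdot \frac{1}{65} = \frac{8}{15}$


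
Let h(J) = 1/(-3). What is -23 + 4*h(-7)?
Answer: -73/3 ≈ -24.333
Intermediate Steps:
h(J) = -⅓
-23 + 4*h(-7) = -23 + 4*(-⅓) = -23 - 4/3 = -73/3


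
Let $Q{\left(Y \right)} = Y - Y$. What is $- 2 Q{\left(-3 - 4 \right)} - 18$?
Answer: $-18$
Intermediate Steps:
$Q{\left(Y \right)} = 0$
$- 2 Q{\left(-3 - 4 \right)} - 18 = \left(-2\right) 0 - 18 = 0 - 18 = -18$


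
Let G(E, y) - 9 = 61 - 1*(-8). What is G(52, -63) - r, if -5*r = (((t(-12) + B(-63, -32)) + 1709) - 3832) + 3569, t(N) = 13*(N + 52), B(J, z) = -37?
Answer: 2319/5 ≈ 463.80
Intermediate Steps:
G(E, y) = 78 (G(E, y) = 9 + (61 - 1*(-8)) = 9 + (61 + 8) = 9 + 69 = 78)
t(N) = 676 + 13*N (t(N) = 13*(52 + N) = 676 + 13*N)
r = -1929/5 (r = -(((((676 + 13*(-12)) - 37) + 1709) - 3832) + 3569)/5 = -(((((676 - 156) - 37) + 1709) - 3832) + 3569)/5 = -((((520 - 37) + 1709) - 3832) + 3569)/5 = -(((483 + 1709) - 3832) + 3569)/5 = -((2192 - 3832) + 3569)/5 = -(-1640 + 3569)/5 = -1/5*1929 = -1929/5 ≈ -385.80)
G(52, -63) - r = 78 - 1*(-1929/5) = 78 + 1929/5 = 2319/5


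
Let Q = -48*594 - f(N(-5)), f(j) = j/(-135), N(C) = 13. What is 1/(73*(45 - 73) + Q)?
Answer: -135/4125047 ≈ -3.2727e-5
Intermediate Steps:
f(j) = -j/135 (f(j) = j*(-1/135) = -j/135)
Q = -3849107/135 (Q = -48*594 - (-1)*13/135 = -28512 - 1*(-13/135) = -28512 + 13/135 = -3849107/135 ≈ -28512.)
1/(73*(45 - 73) + Q) = 1/(73*(45 - 73) - 3849107/135) = 1/(73*(-28) - 3849107/135) = 1/(-2044 - 3849107/135) = 1/(-4125047/135) = -135/4125047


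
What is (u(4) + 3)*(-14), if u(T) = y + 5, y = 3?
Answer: -154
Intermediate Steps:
u(T) = 8 (u(T) = 3 + 5 = 8)
(u(4) + 3)*(-14) = (8 + 3)*(-14) = 11*(-14) = -154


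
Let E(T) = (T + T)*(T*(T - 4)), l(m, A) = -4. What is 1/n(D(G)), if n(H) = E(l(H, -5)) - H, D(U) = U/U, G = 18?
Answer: -1/257 ≈ -0.0038911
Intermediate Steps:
D(U) = 1
E(T) = 2*T²*(-4 + T) (E(T) = (2*T)*(T*(-4 + T)) = 2*T²*(-4 + T))
n(H) = -256 - H (n(H) = 2*(-4)²*(-4 - 4) - H = 2*16*(-8) - H = -256 - H)
1/n(D(G)) = 1/(-256 - 1*1) = 1/(-256 - 1) = 1/(-257) = -1/257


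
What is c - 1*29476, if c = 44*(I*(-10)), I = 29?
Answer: -42236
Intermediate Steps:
c = -12760 (c = 44*(29*(-10)) = 44*(-290) = -12760)
c - 1*29476 = -12760 - 1*29476 = -12760 - 29476 = -42236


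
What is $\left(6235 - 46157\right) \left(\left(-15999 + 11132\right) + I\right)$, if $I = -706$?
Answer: $222485306$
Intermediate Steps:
$\left(6235 - 46157\right) \left(\left(-15999 + 11132\right) + I\right) = \left(6235 - 46157\right) \left(\left(-15999 + 11132\right) - 706\right) = - 39922 \left(-4867 - 706\right) = \left(-39922\right) \left(-5573\right) = 222485306$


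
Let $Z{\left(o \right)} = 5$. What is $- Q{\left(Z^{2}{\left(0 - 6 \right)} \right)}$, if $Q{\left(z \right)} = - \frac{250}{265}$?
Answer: $\frac{50}{53} \approx 0.9434$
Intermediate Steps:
$Q{\left(z \right)} = - \frac{50}{53}$ ($Q{\left(z \right)} = \left(-250\right) \frac{1}{265} = - \frac{50}{53}$)
$- Q{\left(Z^{2}{\left(0 - 6 \right)} \right)} = \left(-1\right) \left(- \frac{50}{53}\right) = \frac{50}{53}$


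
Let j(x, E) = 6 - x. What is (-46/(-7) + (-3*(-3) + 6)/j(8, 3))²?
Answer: 169/196 ≈ 0.86224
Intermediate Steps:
(-46/(-7) + (-3*(-3) + 6)/j(8, 3))² = (-46/(-7) + (-3*(-3) + 6)/(6 - 1*8))² = (-46*(-⅐) + (9 + 6)/(6 - 8))² = (46/7 + 15/(-2))² = (46/7 + 15*(-½))² = (46/7 - 15/2)² = (-13/14)² = 169/196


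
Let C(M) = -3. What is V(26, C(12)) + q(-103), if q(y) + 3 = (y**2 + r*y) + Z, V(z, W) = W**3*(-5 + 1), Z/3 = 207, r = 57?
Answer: 5464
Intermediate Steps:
Z = 621 (Z = 3*207 = 621)
V(z, W) = -4*W**3 (V(z, W) = W**3*(-4) = -4*W**3)
q(y) = 618 + y**2 + 57*y (q(y) = -3 + ((y**2 + 57*y) + 621) = -3 + (621 + y**2 + 57*y) = 618 + y**2 + 57*y)
V(26, C(12)) + q(-103) = -4*(-3)**3 + (618 + (-103)**2 + 57*(-103)) = -4*(-27) + (618 + 10609 - 5871) = 108 + 5356 = 5464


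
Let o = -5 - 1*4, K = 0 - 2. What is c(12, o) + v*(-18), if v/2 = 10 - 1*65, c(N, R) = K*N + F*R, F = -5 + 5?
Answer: 1956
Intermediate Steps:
K = -2
F = 0
o = -9 (o = -5 - 4 = -9)
c(N, R) = -2*N (c(N, R) = -2*N + 0*R = -2*N + 0 = -2*N)
v = -110 (v = 2*(10 - 1*65) = 2*(10 - 65) = 2*(-55) = -110)
c(12, o) + v*(-18) = -2*12 - 110*(-18) = -24 + 1980 = 1956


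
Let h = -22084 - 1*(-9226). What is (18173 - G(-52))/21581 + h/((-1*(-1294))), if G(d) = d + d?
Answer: -18131290/1994701 ≈ -9.0897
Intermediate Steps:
h = -12858 (h = -22084 + 9226 = -12858)
G(d) = 2*d
(18173 - G(-52))/21581 + h/((-1*(-1294))) = (18173 - 2*(-52))/21581 - 12858/((-1*(-1294))) = (18173 - 1*(-104))*(1/21581) - 12858/1294 = (18173 + 104)*(1/21581) - 12858*1/1294 = 18277*(1/21581) - 6429/647 = 2611/3083 - 6429/647 = -18131290/1994701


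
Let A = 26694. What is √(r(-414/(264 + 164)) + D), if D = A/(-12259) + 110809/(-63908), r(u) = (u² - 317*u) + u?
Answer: √786640587071044744402/1612095277 ≈ 17.398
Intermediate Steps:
r(u) = u² - 316*u
D = -235720591/60265244 (D = 26694/(-12259) + 110809/(-63908) = 26694*(-1/12259) + 110809*(-1/63908) = -26694/12259 - 110809/63908 = -235720591/60265244 ≈ -3.9114)
√(r(-414/(264 + 164)) + D) = √((-414/(264 + 164))*(-316 - 414/(264 + 164)) - 235720591/60265244) = √((-414/428)*(-316 - 414/428) - 235720591/60265244) = √((-414*1/428)*(-316 - 414*1/428) - 235720591/60265244) = √(-207*(-316 - 207/214)/214 - 235720591/60265244) = √(-207/214*(-67831/214) - 235720591/60265244) = √(14041017/45796 - 235720591/60265244) = √(52211890957982/172494194639) = √786640587071044744402/1612095277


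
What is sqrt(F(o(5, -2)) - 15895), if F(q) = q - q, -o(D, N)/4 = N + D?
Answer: 17*I*sqrt(55) ≈ 126.08*I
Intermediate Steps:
o(D, N) = -4*D - 4*N (o(D, N) = -4*(N + D) = -4*(D + N) = -4*D - 4*N)
F(q) = 0
sqrt(F(o(5, -2)) - 15895) = sqrt(0 - 15895) = sqrt(-15895) = 17*I*sqrt(55)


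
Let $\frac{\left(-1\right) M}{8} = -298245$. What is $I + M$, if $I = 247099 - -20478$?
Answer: $2653537$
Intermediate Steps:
$M = 2385960$ ($M = \left(-8\right) \left(-298245\right) = 2385960$)
$I = 267577$ ($I = 247099 + 20478 = 267577$)
$I + M = 267577 + 2385960 = 2653537$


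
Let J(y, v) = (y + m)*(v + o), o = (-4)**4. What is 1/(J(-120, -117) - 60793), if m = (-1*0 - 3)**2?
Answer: -1/76222 ≈ -1.3120e-5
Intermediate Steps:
o = 256
m = 9 (m = (0 - 3)**2 = (-3)**2 = 9)
J(y, v) = (9 + y)*(256 + v) (J(y, v) = (y + 9)*(v + 256) = (9 + y)*(256 + v))
1/(J(-120, -117) - 60793) = 1/((2304 + 9*(-117) + 256*(-120) - 117*(-120)) - 60793) = 1/((2304 - 1053 - 30720 + 14040) - 60793) = 1/(-15429 - 60793) = 1/(-76222) = -1/76222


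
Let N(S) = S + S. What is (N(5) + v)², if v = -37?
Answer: 729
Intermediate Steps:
N(S) = 2*S
(N(5) + v)² = (2*5 - 37)² = (10 - 37)² = (-27)² = 729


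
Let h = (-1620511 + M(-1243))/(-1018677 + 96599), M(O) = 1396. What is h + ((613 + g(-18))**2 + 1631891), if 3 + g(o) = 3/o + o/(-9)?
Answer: 33298256029433/16597404 ≈ 2.0062e+6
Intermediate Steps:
g(o) = -3 + 3/o - o/9 (g(o) = -3 + (3/o + o/(-9)) = -3 + (3/o + o*(-1/9)) = -3 + (3/o - o/9) = -3 + 3/o - o/9)
h = 1619115/922078 (h = (-1620511 + 1396)/(-1018677 + 96599) = -1619115/(-922078) = -1619115*(-1/922078) = 1619115/922078 ≈ 1.7559)
h + ((613 + g(-18))**2 + 1631891) = 1619115/922078 + ((613 + (-3 + 3/(-18) - 1/9*(-18)))**2 + 1631891) = 1619115/922078 + ((613 + (-3 + 3*(-1/18) + 2))**2 + 1631891) = 1619115/922078 + ((613 + (-3 - 1/6 + 2))**2 + 1631891) = 1619115/922078 + ((613 - 7/6)**2 + 1631891) = 1619115/922078 + ((3671/6)**2 + 1631891) = 1619115/922078 + (13476241/36 + 1631891) = 1619115/922078 + 72224317/36 = 33298256029433/16597404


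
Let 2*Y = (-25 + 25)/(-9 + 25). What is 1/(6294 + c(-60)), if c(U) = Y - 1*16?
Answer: 1/6278 ≈ 0.00015929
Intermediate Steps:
Y = 0 (Y = ((-25 + 25)/(-9 + 25))/2 = (0/16)/2 = (0*(1/16))/2 = (½)*0 = 0)
c(U) = -16 (c(U) = 0 - 1*16 = 0 - 16 = -16)
1/(6294 + c(-60)) = 1/(6294 - 16) = 1/6278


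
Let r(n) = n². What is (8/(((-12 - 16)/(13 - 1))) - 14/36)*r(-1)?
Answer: -481/126 ≈ -3.8175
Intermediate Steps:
(8/(((-12 - 16)/(13 - 1))) - 14/36)*r(-1) = (8/(((-12 - 16)/(13 - 1))) - 14/36)*(-1)² = (8/((-28/12)) - 14*1/36)*1 = (8/((-28*1/12)) - 7/18)*1 = (8/(-7/3) - 7/18)*1 = (8*(-3/7) - 7/18)*1 = (-24/7 - 7/18)*1 = -481/126*1 = -481/126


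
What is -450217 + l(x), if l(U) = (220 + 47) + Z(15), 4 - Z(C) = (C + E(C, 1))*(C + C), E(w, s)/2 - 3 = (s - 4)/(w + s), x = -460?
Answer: -1802259/4 ≈ -4.5057e+5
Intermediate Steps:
E(w, s) = 6 + 2*(-4 + s)/(s + w) (E(w, s) = 6 + 2*((s - 4)/(w + s)) = 6 + 2*((-4 + s)/(s + w)) = 6 + 2*(-4 + s)/(s + w))
Z(C) = 4 - 2*C*(C + 6*C/(1 + C)) (Z(C) = 4 - (C + 2*(-4 + 3*C + 4*1)/(1 + C))*(C + C) = 4 - (C + 2*(-4 + 3*C + 4)/(1 + C))*2*C = 4 - (C + 2*(3*C)/(1 + C))*2*C = 4 - (C + 6*C/(1 + C))*2*C = 4 - 2*C*(C + 6*C/(1 + C)))
l(U) = -1391/4 (l(U) = (220 + 47) + 2*(-6*15**2 + (1 + 15)*(2 - 1*15**2))/(1 + 15) = 267 + 2*(-6*225 + 16*(2 - 1*225))/16 = 267 + 2*(1/16)*(-1350 + 16*(2 - 225)) = 267 + 2*(1/16)*(-1350 + 16*(-223)) = 267 + 2*(1/16)*(-1350 - 3568) = 267 + 2*(1/16)*(-4918) = 267 - 2459/4 = -1391/4)
-450217 + l(x) = -450217 - 1391/4 = -1802259/4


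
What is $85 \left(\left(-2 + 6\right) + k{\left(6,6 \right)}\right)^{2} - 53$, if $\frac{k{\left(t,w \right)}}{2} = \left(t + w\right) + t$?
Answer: $135947$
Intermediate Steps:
$k{\left(t,w \right)} = 2 w + 4 t$ ($k{\left(t,w \right)} = 2 \left(\left(t + w\right) + t\right) = 2 \left(w + 2 t\right) = 2 w + 4 t$)
$85 \left(\left(-2 + 6\right) + k{\left(6,6 \right)}\right)^{2} - 53 = 85 \left(\left(-2 + 6\right) + \left(2 \cdot 6 + 4 \cdot 6\right)\right)^{2} - 53 = 85 \left(4 + \left(12 + 24\right)\right)^{2} - 53 = 85 \left(4 + 36\right)^{2} - 53 = 85 \cdot 40^{2} - 53 = 85 \cdot 1600 - 53 = 136000 - 53 = 135947$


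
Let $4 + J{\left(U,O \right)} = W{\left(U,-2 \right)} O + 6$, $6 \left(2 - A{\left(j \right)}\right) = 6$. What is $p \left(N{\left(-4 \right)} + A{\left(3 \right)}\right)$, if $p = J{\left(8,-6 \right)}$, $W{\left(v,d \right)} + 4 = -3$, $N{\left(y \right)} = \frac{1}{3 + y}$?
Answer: $0$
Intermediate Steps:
$A{\left(j \right)} = 1$ ($A{\left(j \right)} = 2 - 1 = 1$)
$W{\left(v,d \right)} = -7$ ($W{\left(v,d \right)} = -4 - 3 = -7$)
$J{\left(U,O \right)} = 2 - 7 O$ ($J{\left(U,O \right)} = -4 - \left(-6 + 7 O\right) = 2 - 7 O$)
$p = 44$ ($p = 2 - -42 = 2 + 42 = 44$)
$p \left(N{\left(-4 \right)} + A{\left(3 \right)}\right) = 44 \left(\frac{1}{3 - 4} + 1\right) = 44 \left(\frac{1}{-1} + 1\right) = 44 \left(-1 + 1\right) = 44 \cdot 0 = 0$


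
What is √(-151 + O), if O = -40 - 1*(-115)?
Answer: 2*I*√19 ≈ 8.7178*I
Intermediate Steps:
O = 75 (O = -40 + 115 = 75)
√(-151 + O) = √(-151 + 75) = √(-76) = 2*I*√19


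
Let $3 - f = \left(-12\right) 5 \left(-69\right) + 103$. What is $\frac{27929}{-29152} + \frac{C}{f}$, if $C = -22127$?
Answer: $\frac{32914209}{7725280} \approx 4.2606$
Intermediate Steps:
$f = -4240$ ($f = 3 - \left(\left(-12\right) 5 \left(-69\right) + 103\right) = 3 - \left(\left(-60\right) \left(-69\right) + 103\right) = 3 - \left(4140 + 103\right) = 3 - 4243 = -4240$)
$\frac{27929}{-29152} + \frac{C}{f} = \frac{27929}{-29152} - \frac{22127}{-4240} = 27929 \left(- \frac{1}{29152}\right) - - \frac{22127}{4240} = - \frac{27929}{29152} + \frac{22127}{4240} = \frac{32914209}{7725280}$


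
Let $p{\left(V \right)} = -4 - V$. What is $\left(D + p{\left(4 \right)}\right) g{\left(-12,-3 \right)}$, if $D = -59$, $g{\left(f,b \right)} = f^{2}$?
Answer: $-9648$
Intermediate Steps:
$\left(D + p{\left(4 \right)}\right) g{\left(-12,-3 \right)} = \left(-59 - 8\right) \left(-12\right)^{2} = \left(-59 - 8\right) 144 = \left(-67\right) 144 = -9648$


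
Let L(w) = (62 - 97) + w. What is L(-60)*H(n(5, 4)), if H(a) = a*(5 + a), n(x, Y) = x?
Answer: -4750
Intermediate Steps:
L(w) = -35 + w
L(-60)*H(n(5, 4)) = (-35 - 60)*(5*(5 + 5)) = -475*10 = -95*50 = -4750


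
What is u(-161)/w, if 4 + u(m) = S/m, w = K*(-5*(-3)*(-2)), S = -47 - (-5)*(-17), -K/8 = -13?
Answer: 32/31395 ≈ 0.0010193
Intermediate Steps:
K = 104 (K = -8*(-13) = 104)
S = -132 (S = -47 - 1*85 = -47 - 85 = -132)
w = -3120 (w = 104*(-5*(-3)*(-2)) = 104*(15*(-2)) = 104*(-30) = -3120)
u(m) = -4 - 132/m
u(-161)/w = (-4 - 132/(-161))/(-3120) = (-4 - 132*(-1/161))*(-1/3120) = (-4 + 132/161)*(-1/3120) = -512/161*(-1/3120) = 32/31395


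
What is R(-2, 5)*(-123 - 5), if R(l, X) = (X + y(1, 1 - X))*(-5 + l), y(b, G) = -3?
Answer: 1792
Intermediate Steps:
R(l, X) = (-5 + l)*(-3 + X) (R(l, X) = (X - 3)*(-5 + l) = (-3 + X)*(-5 + l) = (-5 + l)*(-3 + X))
R(-2, 5)*(-123 - 5) = (15 - 5*5 - 3*(-2) + 5*(-2))*(-123 - 5) = (15 - 25 + 6 - 10)*(-128) = -14*(-128) = 1792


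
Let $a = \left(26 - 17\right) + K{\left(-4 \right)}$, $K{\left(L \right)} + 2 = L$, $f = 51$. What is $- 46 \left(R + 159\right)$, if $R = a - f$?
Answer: $-5106$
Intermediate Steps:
$K{\left(L \right)} = -2 + L$
$a = 3$ ($a = \left(26 - 17\right) - 6 = 9 - 6 = 3$)
$R = -48$ ($R = 3 - 51 = -48$)
$- 46 \left(R + 159\right) = - 46 \left(-48 + 159\right) = \left(-46\right) 111 = -5106$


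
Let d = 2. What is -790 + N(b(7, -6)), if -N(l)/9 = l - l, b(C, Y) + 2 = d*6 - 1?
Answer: -790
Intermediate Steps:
b(C, Y) = 9 (b(C, Y) = -2 + (2*6 - 1) = -2 + (12 - 1) = -2 + 11 = 9)
N(l) = 0 (N(l) = -9*(l - l) = -9*0 = 0)
-790 + N(b(7, -6)) = -790 + 0 = -790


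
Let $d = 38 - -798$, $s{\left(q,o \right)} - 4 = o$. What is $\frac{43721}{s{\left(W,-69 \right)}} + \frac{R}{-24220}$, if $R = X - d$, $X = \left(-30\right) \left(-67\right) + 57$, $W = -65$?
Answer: $- \frac{211800527}{314860} \approx -672.68$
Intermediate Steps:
$s{\left(q,o \right)} = 4 + o$
$d = 836$ ($d = 38 + 798 = 836$)
$X = 2067$ ($X = 2010 + 57 = 2067$)
$R = 1231$ ($R = 2067 - 836 = 1231$)
$\frac{43721}{s{\left(W,-69 \right)}} + \frac{R}{-24220} = \frac{43721}{4 - 69} + \frac{1231}{-24220} = \frac{43721}{-65} + 1231 \left(- \frac{1}{24220}\right) = 43721 \left(- \frac{1}{65}\right) - \frac{1231}{24220} = - \frac{43721}{65} - \frac{1231}{24220} = - \frac{211800527}{314860}$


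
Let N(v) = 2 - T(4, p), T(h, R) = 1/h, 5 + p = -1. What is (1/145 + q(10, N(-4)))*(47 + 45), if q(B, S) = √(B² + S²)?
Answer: 92/145 + 23*√1649 ≈ 934.62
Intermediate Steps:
p = -6 (p = -5 - 1 = -6)
N(v) = 7/4 (N(v) = 2 - 1/4 = 2 - 1*¼ = 2 - ¼ = 7/4)
(1/145 + q(10, N(-4)))*(47 + 45) = (1/145 + √(10² + (7/4)²))*(47 + 45) = (1/145 + √(100 + 49/16))*92 = (1/145 + √(1649/16))*92 = (1/145 + √1649/4)*92 = 92/145 + 23*√1649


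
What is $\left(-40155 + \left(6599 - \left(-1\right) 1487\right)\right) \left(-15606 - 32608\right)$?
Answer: $1546174766$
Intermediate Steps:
$\left(-40155 + \left(6599 - \left(-1\right) 1487\right)\right) \left(-15606 - 32608\right) = \left(-40155 + \left(6599 - -1487\right)\right) \left(-48214\right) = \left(-40155 + \left(6599 + 1487\right)\right) \left(-48214\right) = \left(-40155 + 8086\right) \left(-48214\right) = \left(-32069\right) \left(-48214\right) = 1546174766$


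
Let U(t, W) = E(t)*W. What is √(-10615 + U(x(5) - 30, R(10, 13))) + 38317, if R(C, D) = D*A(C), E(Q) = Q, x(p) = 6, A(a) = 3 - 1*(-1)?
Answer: 38317 + I*√11863 ≈ 38317.0 + 108.92*I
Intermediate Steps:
A(a) = 4 (A(a) = 3 + 1 = 4)
R(C, D) = 4*D (R(C, D) = D*4 = 4*D)
U(t, W) = W*t (U(t, W) = t*W = W*t)
√(-10615 + U(x(5) - 30, R(10, 13))) + 38317 = √(-10615 + (4*13)*(6 - 30)) + 38317 = √(-10615 + 52*(-24)) + 38317 = √(-10615 - 1248) + 38317 = √(-11863) + 38317 = I*√11863 + 38317 = 38317 + I*√11863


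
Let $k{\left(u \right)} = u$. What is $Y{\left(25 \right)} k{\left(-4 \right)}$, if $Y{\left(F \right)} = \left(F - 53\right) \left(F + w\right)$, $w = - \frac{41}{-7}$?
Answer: $3456$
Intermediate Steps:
$w = \frac{41}{7}$ ($w = \left(-41\right) \left(- \frac{1}{7}\right) = \frac{41}{7} \approx 5.8571$)
$Y{\left(F \right)} = \left(-53 + F\right) \left(\frac{41}{7} + F\right)$ ($Y{\left(F \right)} = \left(F - 53\right) \left(F + \frac{41}{7}\right) = \left(-53 + F\right) \left(\frac{41}{7} + F\right)$)
$Y{\left(25 \right)} k{\left(-4 \right)} = \left(- \frac{2173}{7} + 25^{2} - \frac{8250}{7}\right) \left(-4\right) = \left(- \frac{2173}{7} + 625 - \frac{8250}{7}\right) \left(-4\right) = \left(-864\right) \left(-4\right) = 3456$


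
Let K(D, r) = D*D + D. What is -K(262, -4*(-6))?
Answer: -68906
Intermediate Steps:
K(D, r) = D + D**2 (K(D, r) = D**2 + D = D + D**2)
-K(262, -4*(-6)) = -262*(1 + 262) = -262*263 = -1*68906 = -68906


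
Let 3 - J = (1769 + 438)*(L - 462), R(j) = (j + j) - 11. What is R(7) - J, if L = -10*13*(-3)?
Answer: -158904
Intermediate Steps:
R(j) = -11 + 2*j (R(j) = 2*j - 11 = -11 + 2*j)
L = 390 (L = -130*(-3) = 390)
J = 158907 (J = 3 - (1769 + 438)*(390 - 462) = 3 - 2207*(-72) = 3 - 1*(-158904) = 3 + 158904 = 158907)
R(7) - J = (-11 + 2*7) - 1*158907 = (-11 + 14) - 158907 = 3 - 158907 = -158904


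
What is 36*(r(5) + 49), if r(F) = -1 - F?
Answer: 1548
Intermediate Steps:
36*(r(5) + 49) = 36*((-1 - 1*5) + 49) = 36*((-1 - 5) + 49) = 36*(-6 + 49) = 36*43 = 1548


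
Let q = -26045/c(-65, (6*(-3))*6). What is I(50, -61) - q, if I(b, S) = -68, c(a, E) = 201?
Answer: 12377/201 ≈ 61.577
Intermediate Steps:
q = -26045/201 ≈ -129.58
I(50, -61) - q = -68 - 1*(-26045/201) = -68 + 26045/201 = 12377/201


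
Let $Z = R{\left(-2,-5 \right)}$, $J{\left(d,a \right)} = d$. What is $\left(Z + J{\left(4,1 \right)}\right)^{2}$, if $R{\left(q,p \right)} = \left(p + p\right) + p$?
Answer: $121$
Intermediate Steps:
$R{\left(q,p \right)} = 3 p$ ($R{\left(q,p \right)} = 2 p + p = 3 p$)
$Z = -15$ ($Z = 3 \left(-5\right) = -15$)
$\left(Z + J{\left(4,1 \right)}\right)^{2} = \left(-15 + 4\right)^{2} = \left(-11\right)^{2} = 121$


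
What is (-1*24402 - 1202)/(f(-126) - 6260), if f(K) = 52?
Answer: 6401/1552 ≈ 4.1244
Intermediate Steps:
(-1*24402 - 1202)/(f(-126) - 6260) = (-1*24402 - 1202)/(52 - 6260) = (-24402 - 1202)/(-6208) = -25604*(-1/6208) = 6401/1552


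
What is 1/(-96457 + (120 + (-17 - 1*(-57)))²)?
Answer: -1/70857 ≈ -1.4113e-5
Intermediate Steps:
1/(-96457 + (120 + (-17 - 1*(-57)))²) = 1/(-96457 + (120 + (-17 + 57))²) = 1/(-96457 + (120 + 40)²) = 1/(-96457 + 160²) = 1/(-96457 + 25600) = 1/(-70857) = -1/70857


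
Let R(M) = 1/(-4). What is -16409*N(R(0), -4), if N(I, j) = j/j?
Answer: -16409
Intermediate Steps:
R(M) = -¼
N(I, j) = 1
-16409*N(R(0), -4) = -16409*1 = -16409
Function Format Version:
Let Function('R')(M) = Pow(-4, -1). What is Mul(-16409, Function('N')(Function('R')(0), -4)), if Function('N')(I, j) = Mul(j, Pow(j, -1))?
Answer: -16409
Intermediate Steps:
Function('R')(M) = Rational(-1, 4)
Function('N')(I, j) = 1
Mul(-16409, Function('N')(Function('R')(0), -4)) = Mul(-16409, 1) = -16409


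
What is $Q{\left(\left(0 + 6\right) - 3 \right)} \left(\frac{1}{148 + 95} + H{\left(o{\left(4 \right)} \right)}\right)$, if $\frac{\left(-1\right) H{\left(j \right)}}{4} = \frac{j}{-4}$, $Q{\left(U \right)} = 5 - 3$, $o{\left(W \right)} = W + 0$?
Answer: $\frac{1946}{243} \approx 8.0082$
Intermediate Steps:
$o{\left(W \right)} = W$
$Q{\left(U \right)} = 2$
$H{\left(j \right)} = j$ ($H{\left(j \right)} = - 4 \frac{j}{-4} = - 4 j \left(- \frac{1}{4}\right) = - 4 \left(- \frac{j}{4}\right) = j$)
$Q{\left(\left(0 + 6\right) - 3 \right)} \left(\frac{1}{148 + 95} + H{\left(o{\left(4 \right)} \right)}\right) = 2 \left(\frac{1}{148 + 95} + 4\right) = 2 \left(\frac{1}{243} + 4\right) = 2 \cdot \frac{973}{243} = \frac{1946}{243}$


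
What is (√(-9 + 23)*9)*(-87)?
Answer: -783*√14 ≈ -2929.7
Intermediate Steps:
(√(-9 + 23)*9)*(-87) = (√14*9)*(-87) = (9*√14)*(-87) = -783*√14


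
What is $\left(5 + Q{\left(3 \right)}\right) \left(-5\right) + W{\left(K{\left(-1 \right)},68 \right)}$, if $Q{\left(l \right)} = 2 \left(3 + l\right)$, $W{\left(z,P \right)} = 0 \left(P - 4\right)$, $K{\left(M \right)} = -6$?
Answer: $-85$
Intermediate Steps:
$W{\left(z,P \right)} = 0$ ($W{\left(z,P \right)} = 0 \left(-4 + P\right) = 0$)
$Q{\left(l \right)} = 6 + 2 l$
$\left(5 + Q{\left(3 \right)}\right) \left(-5\right) + W{\left(K{\left(-1 \right)},68 \right)} = \left(5 + \left(6 + 2 \cdot 3\right)\right) \left(-5\right) + 0 = \left(5 + \left(6 + 6\right)\right) \left(-5\right) + 0 = \left(5 + 12\right) \left(-5\right) + 0 = 17 \left(-5\right) + 0 = -85 + 0 = -85$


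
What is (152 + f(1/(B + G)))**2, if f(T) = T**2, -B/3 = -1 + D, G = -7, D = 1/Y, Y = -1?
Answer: 23409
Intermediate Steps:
D = -1 (D = 1/(-1) = 1*(-1) = -1)
B = 6 (B = -3*(-1 - 1) = -3*(-2) = 6)
(152 + f(1/(B + G)))**2 = (152 + (1/(6 - 7))**2)**2 = (152 + (1/(-1))**2)**2 = (152 + (-1)**2)**2 = (152 + 1)**2 = 153**2 = 23409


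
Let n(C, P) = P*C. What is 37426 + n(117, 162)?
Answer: 56380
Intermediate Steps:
n(C, P) = C*P
37426 + n(117, 162) = 37426 + 117*162 = 37426 + 18954 = 56380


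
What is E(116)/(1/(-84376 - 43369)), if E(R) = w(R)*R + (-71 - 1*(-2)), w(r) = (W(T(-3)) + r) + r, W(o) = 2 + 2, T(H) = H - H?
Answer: -3488332715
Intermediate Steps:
T(H) = 0
W(o) = 4
w(r) = 4 + 2*r (w(r) = (4 + r) + r = 4 + 2*r)
E(R) = -69 + R*(4 + 2*R) (E(R) = (4 + 2*R)*R + (-71 - 1*(-2)) = R*(4 + 2*R) + (-71 + 2) = R*(4 + 2*R) - 69 = -69 + R*(4 + 2*R))
E(116)/(1/(-84376 - 43369)) = (-69 + 2*116*(2 + 116))/(1/(-84376 - 43369)) = (-69 + 2*116*118)/(1/(-127745)) = (-69 + 27376)/(-1/127745) = 27307*(-127745) = -3488332715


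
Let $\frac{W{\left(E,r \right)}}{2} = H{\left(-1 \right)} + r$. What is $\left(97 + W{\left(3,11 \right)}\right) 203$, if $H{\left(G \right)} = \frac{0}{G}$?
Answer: $24157$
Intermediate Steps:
$H{\left(G \right)} = 0$
$W{\left(E,r \right)} = 2 r$ ($W{\left(E,r \right)} = 2 \left(0 + r\right) = 2 r$)
$\left(97 + W{\left(3,11 \right)}\right) 203 = \left(97 + 2 \cdot 11\right) 203 = \left(97 + 22\right) 203 = 119 \cdot 203 = 24157$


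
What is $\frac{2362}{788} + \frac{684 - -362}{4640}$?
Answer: $\frac{1472991}{457040} \approx 3.2229$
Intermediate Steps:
$\frac{2362}{788} + \frac{684 - -362}{4640} = 2362 \cdot \frac{1}{788} + \left(684 + 362\right) \frac{1}{4640} = \frac{1181}{394} + 1046 \cdot \frac{1}{4640} = \frac{1181}{394} + \frac{523}{2320} = \frac{1472991}{457040}$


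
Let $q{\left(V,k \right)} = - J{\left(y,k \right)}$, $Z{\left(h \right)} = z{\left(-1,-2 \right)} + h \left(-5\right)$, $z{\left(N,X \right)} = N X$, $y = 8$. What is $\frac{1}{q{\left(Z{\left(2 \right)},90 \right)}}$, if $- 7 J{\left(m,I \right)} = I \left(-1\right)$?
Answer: $- \frac{7}{90} \approx -0.077778$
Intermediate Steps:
$J{\left(m,I \right)} = \frac{I}{7}$ ($J{\left(m,I \right)} = - \frac{I \left(-1\right)}{7} = - \frac{\left(-1\right) I}{7} = \frac{I}{7}$)
$Z{\left(h \right)} = 2 - 5 h$ ($Z{\left(h \right)} = \left(-1\right) \left(-2\right) + h \left(-5\right) = 2 - 5 h$)
$q{\left(V,k \right)} = - \frac{k}{7}$
$\frac{1}{q{\left(Z{\left(2 \right)},90 \right)}} = \frac{1}{\left(- \frac{1}{7}\right) 90} = \frac{1}{- \frac{90}{7}} = - \frac{7}{90}$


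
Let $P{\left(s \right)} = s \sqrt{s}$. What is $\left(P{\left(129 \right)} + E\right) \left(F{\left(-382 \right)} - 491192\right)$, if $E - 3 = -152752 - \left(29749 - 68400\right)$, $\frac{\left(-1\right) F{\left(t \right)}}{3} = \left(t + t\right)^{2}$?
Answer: $255839663440 - 289254120 \sqrt{129} \approx 2.5255 \cdot 10^{11}$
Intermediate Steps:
$P{\left(s \right)} = s^{\frac{3}{2}}$
$F{\left(t \right)} = - 12 t^{2}$ ($F{\left(t \right)} = - 3 \left(t + t\right)^{2} = - 3 \left(2 t\right)^{2} = - 3 \cdot 4 t^{2} = - 12 t^{2}$)
$E = -114098$ ($E = 3 - \left(182501 - 68400\right) = 3 - 114101 = -114098$)
$\left(P{\left(129 \right)} + E\right) \left(F{\left(-382 \right)} - 491192\right) = \left(129^{\frac{3}{2}} - 114098\right) \left(- 12 \left(-382\right)^{2} - 491192\right) = \left(129 \sqrt{129} - 114098\right) \left(\left(-12\right) 145924 - 491192\right) = \left(-114098 + 129 \sqrt{129}\right) \left(-1751088 - 491192\right) = \left(-114098 + 129 \sqrt{129}\right) \left(-2242280\right) = 255839663440 - 289254120 \sqrt{129}$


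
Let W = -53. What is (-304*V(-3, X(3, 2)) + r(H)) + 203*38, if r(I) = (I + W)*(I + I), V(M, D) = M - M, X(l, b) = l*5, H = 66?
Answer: 9430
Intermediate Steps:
X(l, b) = 5*l
V(M, D) = 0
r(I) = 2*I*(-53 + I) (r(I) = (I - 53)*(I + I) = (-53 + I)*(2*I) = 2*I*(-53 + I))
(-304*V(-3, X(3, 2)) + r(H)) + 203*38 = (-304*0 + 2*66*(-53 + 66)) + 203*38 = (0 + 2*66*13) + 7714 = (0 + 1716) + 7714 = 1716 + 7714 = 9430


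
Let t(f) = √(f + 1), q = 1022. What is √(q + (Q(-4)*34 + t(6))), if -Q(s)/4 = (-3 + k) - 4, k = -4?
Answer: √(2518 + √7) ≈ 50.206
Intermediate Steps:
Q(s) = 44 (Q(s) = -4*((-3 - 4) - 4) = -4*(-7 - 4) = -4*(-11) = 44)
t(f) = √(1 + f)
√(q + (Q(-4)*34 + t(6))) = √(1022 + (44*34 + √(1 + 6))) = √(1022 + (1496 + √7)) = √(2518 + √7)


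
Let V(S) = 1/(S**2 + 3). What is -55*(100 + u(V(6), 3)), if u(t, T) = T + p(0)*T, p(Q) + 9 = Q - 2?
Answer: -3850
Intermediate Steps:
p(Q) = -11 + Q (p(Q) = -9 + (Q - 2) = -9 + (-2 + Q) = -11 + Q)
V(S) = 1/(3 + S**2)
u(t, T) = -10*T (u(t, T) = T + (-11 + 0)*T = T - 11*T = -10*T)
-55*(100 + u(V(6), 3)) = -55*(100 - 10*3) = -55*(100 - 30) = -55*70 = -3850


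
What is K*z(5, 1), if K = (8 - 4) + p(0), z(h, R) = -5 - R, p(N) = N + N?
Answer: -24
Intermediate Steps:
p(N) = 2*N
K = 4 (K = (8 - 4) + 2*0 = 4 + 0 = 4)
K*z(5, 1) = 4*(-5 - 1*1) = 4*(-5 - 1) = 4*(-6) = -24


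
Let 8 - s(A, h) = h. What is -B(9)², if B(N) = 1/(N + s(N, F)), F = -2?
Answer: -1/361 ≈ -0.0027701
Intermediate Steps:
s(A, h) = 8 - h
B(N) = 1/(10 + N) (B(N) = 1/(N + (8 - 1*(-2))) = 1/(N + (8 + 2)) = 1/(N + 10) = 1/(10 + N))
-B(9)² = -(1/(10 + 9))² = -(1/19)² = -1*1/361 = -1/361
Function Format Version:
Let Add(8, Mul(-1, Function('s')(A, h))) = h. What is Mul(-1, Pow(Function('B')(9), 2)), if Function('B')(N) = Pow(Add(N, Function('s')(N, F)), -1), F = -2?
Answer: Rational(-1, 361) ≈ -0.0027701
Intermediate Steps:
Function('s')(A, h) = Add(8, Mul(-1, h))
Function('B')(N) = Pow(Add(10, N), -1) (Function('B')(N) = Pow(Add(N, Add(8, Mul(-1, -2))), -1) = Pow(Add(N, Add(8, 2)), -1) = Pow(Add(N, 10), -1) = Pow(Add(10, N), -1))
Mul(-1, Pow(Function('B')(9), 2)) = Mul(-1, Pow(Pow(Add(10, 9), -1), 2)) = Mul(-1, Pow(Pow(19, -1), 2)) = Mul(-1, Pow(Rational(1, 19), 2)) = Mul(-1, Rational(1, 361)) = Rational(-1, 361)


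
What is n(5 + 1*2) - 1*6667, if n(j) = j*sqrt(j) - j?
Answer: -6674 + 7*sqrt(7) ≈ -6655.5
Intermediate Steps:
n(j) = j**(3/2) - j
n(5 + 1*2) - 1*6667 = ((5 + 1*2)**(3/2) - (5 + 1*2)) - 1*6667 = ((5 + 2)**(3/2) - (5 + 2)) - 6667 = (7**(3/2) - 1*7) - 6667 = (7*sqrt(7) - 7) - 6667 = (-7 + 7*sqrt(7)) - 6667 = -6674 + 7*sqrt(7)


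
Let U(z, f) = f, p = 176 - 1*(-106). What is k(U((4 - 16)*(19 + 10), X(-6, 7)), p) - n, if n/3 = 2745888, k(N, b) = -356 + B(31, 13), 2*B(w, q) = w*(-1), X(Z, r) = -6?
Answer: -16476071/2 ≈ -8.2380e+6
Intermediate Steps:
p = 282 (p = 176 + 106 = 282)
B(w, q) = -w/2 (B(w, q) = (w*(-1))/2 = (-w)/2 = -w/2)
k(N, b) = -743/2 (k(N, b) = -356 - ½*31 = -356 - 31/2 = -743/2)
n = 8237664 (n = 3*2745888 = 8237664)
k(U((4 - 16)*(19 + 10), X(-6, 7)), p) - n = -743/2 - 1*8237664 = -743/2 - 8237664 = -16476071/2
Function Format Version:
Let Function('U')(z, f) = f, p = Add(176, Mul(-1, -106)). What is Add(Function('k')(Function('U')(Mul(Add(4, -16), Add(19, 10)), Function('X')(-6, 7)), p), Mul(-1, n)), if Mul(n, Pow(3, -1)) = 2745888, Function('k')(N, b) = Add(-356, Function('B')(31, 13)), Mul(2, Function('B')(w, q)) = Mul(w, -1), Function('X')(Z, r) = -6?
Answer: Rational(-16476071, 2) ≈ -8.2380e+6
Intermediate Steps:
p = 282 (p = Add(176, 106) = 282)
Function('B')(w, q) = Mul(Rational(-1, 2), w) (Function('B')(w, q) = Mul(Rational(1, 2), Mul(w, -1)) = Mul(Rational(1, 2), Mul(-1, w)) = Mul(Rational(-1, 2), w))
Function('k')(N, b) = Rational(-743, 2) (Function('k')(N, b) = Add(-356, Mul(Rational(-1, 2), 31)) = Add(-356, Rational(-31, 2)) = Rational(-743, 2))
n = 8237664 (n = Mul(3, 2745888) = 8237664)
Add(Function('k')(Function('U')(Mul(Add(4, -16), Add(19, 10)), Function('X')(-6, 7)), p), Mul(-1, n)) = Add(Rational(-743, 2), Mul(-1, 8237664)) = Add(Rational(-743, 2), -8237664) = Rational(-16476071, 2)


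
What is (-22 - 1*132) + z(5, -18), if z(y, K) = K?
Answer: -172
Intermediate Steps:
(-22 - 1*132) + z(5, -18) = (-22 - 1*132) - 18 = (-22 - 132) - 18 = -154 - 18 = -172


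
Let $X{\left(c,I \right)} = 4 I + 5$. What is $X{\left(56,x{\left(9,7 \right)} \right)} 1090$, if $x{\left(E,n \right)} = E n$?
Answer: $280130$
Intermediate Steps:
$X{\left(c,I \right)} = 5 + 4 I$
$X{\left(56,x{\left(9,7 \right)} \right)} 1090 = \left(5 + 4 \cdot 9 \cdot 7\right) 1090 = \left(5 + 4 \cdot 63\right) 1090 = \left(5 + 252\right) 1090 = 257 \cdot 1090 = 280130$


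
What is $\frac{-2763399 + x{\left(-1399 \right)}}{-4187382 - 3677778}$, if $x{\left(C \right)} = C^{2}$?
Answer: $\frac{403099}{3932580} \approx 0.1025$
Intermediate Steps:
$\frac{-2763399 + x{\left(-1399 \right)}}{-4187382 - 3677778} = \frac{-2763399 + \left(-1399\right)^{2}}{-4187382 - 3677778} = \frac{-2763399 + 1957201}{-7865160} = \left(-806198\right) \left(- \frac{1}{7865160}\right) = \frac{403099}{3932580}$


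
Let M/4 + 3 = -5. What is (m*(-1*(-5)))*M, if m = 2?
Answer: -320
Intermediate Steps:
M = -32 (M = -12 + 4*(-5) = -12 - 20 = -32)
(m*(-1*(-5)))*M = (2*(-1*(-5)))*(-32) = (2*5)*(-32) = 10*(-32) = -320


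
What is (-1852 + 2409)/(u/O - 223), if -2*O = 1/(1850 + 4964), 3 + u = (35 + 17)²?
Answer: -557/36809451 ≈ -1.5132e-5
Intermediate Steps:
u = 2701 (u = -3 + (35 + 17)² = -3 + 52² = -3 + 2704 = 2701)
O = -1/13628 (O = -1/(2*(1850 + 4964)) = -½/6814 = -½*1/6814 = -1/13628 ≈ -7.3378e-5)
(-1852 + 2409)/(u/O - 223) = (-1852 + 2409)/(2701/(-1/13628) - 223) = 557/(2701*(-13628) - 223) = 557/(-36809228 - 223) = 557/(-36809451) = 557*(-1/36809451) = -557/36809451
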